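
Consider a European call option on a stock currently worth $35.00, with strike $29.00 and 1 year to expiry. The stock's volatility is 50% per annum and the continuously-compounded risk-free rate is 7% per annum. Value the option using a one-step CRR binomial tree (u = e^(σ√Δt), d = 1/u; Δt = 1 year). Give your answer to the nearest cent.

$11.97

CRR parameters: u = e^(σ√Δt) = e^(0.5·√1) = 1.6487, d = 1/u = 0.6065
Per-period rate: rΔt = 0.07·1 = 0.07, so R = e^0.07 = 1.0725
Risk-neutral probability p = (e^0.07 − 0.6065)/(1.6487 − 0.6065) = 0.4660/1.0422 = 0.4471
Terminal stock prices: S_u = 57.71, S_d = 21.23
Terminal payoffs (S − K): max(28.71, 0) = 28.71, max(-7.771, 0) = 0
Node 0 (S = 35): V_0 = e^(−0.07)·[0.4471·28.7052 + 0.5529·0.0000] = 11.9668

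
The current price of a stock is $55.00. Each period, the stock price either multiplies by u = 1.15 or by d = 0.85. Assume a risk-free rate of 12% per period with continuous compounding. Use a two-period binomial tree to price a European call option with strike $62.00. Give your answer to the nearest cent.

Risk-neutral probability p = (e^0.12 − 0.85)/(1.15 − 0.85) = 0.2775/0.3000 = 0.9250
Terminal stock prices: S_uu = 72.74, S_ud = 53.76, S_dd = 39.74
Terminal payoffs (S − K): max(10.74, 0) = 10.74, max(-8.238, 0) = 0, max(-22.26, 0) = 0
Node u (S = 63.25): V_u = e^(−0.12)·[0.9250·10.7375 + 0.0750·0.0000] = 8.8090
Node d (S = 46.75): V_d = e^(−0.12)·[0.9250·0.0000 + 0.0750·0.0000] = 0.0000
Node 0 (S = 55): V_0 = e^(−0.12)·[0.9250·8.8090 + 0.0750·0.0000] = 7.2268

$7.23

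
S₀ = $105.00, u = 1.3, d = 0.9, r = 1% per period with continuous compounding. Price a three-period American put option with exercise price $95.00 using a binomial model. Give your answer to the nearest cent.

$6.82

Risk-neutral probability p = (e^0.01 − 0.9)/(1.3 − 0.9) = 0.1101/0.4000 = 0.2751
Terminal stock prices: S_uuu = 230.7, S_uud = 159.7, S_udd = 110.6, S_ddd = 76.55
Terminal payoffs (K − S): max(-135.7, 0) = 0, max(-64.71, 0) = 0, max(-15.57, 0) = 0, max(18.45, 0) = 18.45
Node uu (S = 177.5): continuation = e^(−0.01)·[0.2751·0.0000 + 0.7249·0.0000] = 0.0000; exercise value = 0.0000 ≤ continuation, so V_uu = 0.0000
Node ud (S = 122.9): continuation = e^(−0.01)·[0.2751·0.0000 + 0.7249·0.0000] = 0.0000; exercise value = 0.0000 ≤ continuation, so V_ud = 0.0000
Node dd (S = 85.05): continuation = e^(−0.01)·[0.2751·0.0000 + 0.7249·18.4550] = 13.2445; exercise value = 9.9500 ≤ continuation, so V_dd = 13.2445
Node u (S = 136.5): continuation = e^(−0.01)·[0.2751·0.0000 + 0.7249·0.0000] = 0.0000; exercise value = 0.0000 ≤ continuation, so V_u = 0.0000
Node d (S = 94.5): continuation = e^(−0.01)·[0.2751·0.0000 + 0.7249·13.2445] = 9.5050; exercise value = 0.5000 ≤ continuation, so V_d = 9.5050
Node 0 (S = 105): continuation = e^(−0.01)·[0.2751·0.0000 + 0.7249·9.5050] = 6.8214; exercise value = 0.0000 ≤ continuation, so V_0 = 6.8214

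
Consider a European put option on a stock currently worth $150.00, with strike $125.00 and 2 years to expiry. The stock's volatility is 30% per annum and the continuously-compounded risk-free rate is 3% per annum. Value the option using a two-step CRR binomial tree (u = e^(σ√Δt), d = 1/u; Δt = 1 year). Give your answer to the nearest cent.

CRR parameters: u = e^(σ√Δt) = e^(0.3·√1) = 1.3499, d = 1/u = 0.7408
Per-period rate: rΔt = 0.03·1 = 0.03, so R = e^0.03 = 1.0305
Risk-neutral probability p = (e^0.03 − 0.7408)/(1.3499 − 0.7408) = 0.2896/0.6090 = 0.4756
Terminal stock prices: S_uu = 273.3, S_ud = 150, S_dd = 82.32
Terminal payoffs (K − S): max(-148.3, 0) = 0, max(-25, 0) = 0, max(42.68, 0) = 42.68
Node u (S = 202.5): V_u = e^(−0.03)·[0.4756·0.0000 + 0.5244·0.0000] = 0.0000
Node d (S = 111.1): V_d = e^(−0.03)·[0.4756·0.0000 + 0.5244·42.6783] = 21.7206
Node 0 (S = 150): V_0 = e^(−0.03)·[0.4756·0.0000 + 0.5244·21.7206] = 11.0545

$11.05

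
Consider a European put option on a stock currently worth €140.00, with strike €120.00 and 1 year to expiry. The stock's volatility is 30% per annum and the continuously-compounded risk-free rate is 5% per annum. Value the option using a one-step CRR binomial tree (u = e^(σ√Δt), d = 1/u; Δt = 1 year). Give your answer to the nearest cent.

€7.59

CRR parameters: u = e^(σ√Δt) = e^(0.3·√1) = 1.3499, d = 1/u = 0.7408
Per-period rate: rΔt = 0.05·1 = 0.05, so R = e^0.05 = 1.0513
Risk-neutral probability p = (e^0.05 − 0.7408)/(1.3499 − 0.7408) = 0.3105/0.6090 = 0.5097
Terminal stock prices: S_u = 189, S_d = 103.7
Terminal payoffs (K − S): max(-68.98, 0) = 0, max(16.29, 0) = 16.29
Node 0 (S = 140): V_0 = e^(−0.05)·[0.5097·0.0000 + 0.4903·16.2854] = 7.5947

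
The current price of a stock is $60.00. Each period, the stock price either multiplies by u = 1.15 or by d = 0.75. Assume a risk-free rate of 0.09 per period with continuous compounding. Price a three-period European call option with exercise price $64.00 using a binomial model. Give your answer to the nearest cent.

$13.25

Risk-neutral probability p = (e^0.09 − 0.75)/(1.15 − 0.75) = 0.3442/0.4000 = 0.8604
Terminal stock prices: S_uuu = 91.25, S_uud = 59.51, S_udd = 38.81, S_ddd = 25.31
Terminal payoffs (S − K): max(27.25, 0) = 27.25, max(-4.488, 0) = 0, max(-25.19, 0) = 0, max(-38.69, 0) = 0
Node uu (S = 79.35): V_uu = e^(−0.09)·[0.8604·27.2525 + 0.1396·0.0000] = 21.4308
Node ud (S = 51.75): V_ud = e^(−0.09)·[0.8604·0.0000 + 0.1396·0.0000] = 0.0000
Node dd (S = 33.75): V_dd = e^(−0.09)·[0.8604·0.0000 + 0.1396·0.0000] = 0.0000
Node u (S = 69): V_u = e^(−0.09)·[0.8604·21.4308 + 0.1396·0.0000] = 16.8527
Node d (S = 45): V_d = e^(−0.09)·[0.8604·0.0000 + 0.1396·0.0000] = 0.0000
Node 0 (S = 60): V_0 = e^(−0.09)·[0.8604·16.8527 + 0.1396·0.0000] = 13.2526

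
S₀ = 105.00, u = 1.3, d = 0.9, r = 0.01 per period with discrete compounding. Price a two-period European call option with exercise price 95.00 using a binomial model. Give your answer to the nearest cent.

17.00

Risk-neutral probability p = (1 + 0.01 − 0.9)/(1.3 − 0.9) = 0.1100/0.4000 = 0.2750
Terminal stock prices: S_uu = 177.5, S_ud = 122.9, S_dd = 85.05
Terminal payoffs (S − K): max(82.45, 0) = 82.45, max(27.85, 0) = 27.85, max(-9.95, 0) = 0
Node u (S = 136.5): V_u = 1/1.01·[0.2750·82.4500 + 0.7250·27.8500] = 42.4406
Node d (S = 94.5): V_d = 1/1.01·[0.2750·27.8500 + 0.7250·0.0000] = 7.5829
Node 0 (S = 105): V_0 = 1/1.01·[0.2750·42.4406 + 0.7250·7.5829] = 16.9988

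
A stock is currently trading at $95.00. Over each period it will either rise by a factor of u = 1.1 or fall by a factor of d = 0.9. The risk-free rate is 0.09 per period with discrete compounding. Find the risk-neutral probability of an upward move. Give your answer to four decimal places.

Risk-neutral probability p = (1 + 0.09 − 0.9)/(1.1 − 0.9) = 0.1900/0.2000 = 0.9500

p = 0.9500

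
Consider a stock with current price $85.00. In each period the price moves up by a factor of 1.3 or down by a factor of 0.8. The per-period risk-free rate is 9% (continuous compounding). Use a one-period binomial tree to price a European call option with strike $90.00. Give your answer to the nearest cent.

$11.02

Risk-neutral probability p = (e^0.09 − 0.8)/(1.3 − 0.8) = 0.2942/0.5000 = 0.5883
Terminal stock prices: S_u = 110.5, S_d = 68
Terminal payoffs (S − K): max(20.5, 0) = 20.5, max(-22, 0) = 0
Node 0 (S = 85): V_0 = e^(−0.09)·[0.5883·20.5000 + 0.4117·0.0000] = 11.0231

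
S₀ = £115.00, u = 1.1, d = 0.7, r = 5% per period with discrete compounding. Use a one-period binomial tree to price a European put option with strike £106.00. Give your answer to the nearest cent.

£3.04

Risk-neutral probability p = (1 + 0.05 − 0.7)/(1.1 − 0.7) = 0.3500/0.4000 = 0.8750
Terminal stock prices: S_u = 126.5, S_d = 80.5
Terminal payoffs (K − S): max(-20.5, 0) = 0, max(25.5, 0) = 25.5
Node 0 (S = 115): V_0 = 1/1.05·[0.8750·0.0000 + 0.1250·25.5000] = 3.0357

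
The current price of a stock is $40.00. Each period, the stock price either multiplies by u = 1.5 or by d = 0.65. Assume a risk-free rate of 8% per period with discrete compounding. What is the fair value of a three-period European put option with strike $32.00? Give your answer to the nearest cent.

Risk-neutral probability p = (1 + 0.08 − 0.65)/(1.5 − 0.65) = 0.4300/0.8500 = 0.5059
Terminal stock prices: S_uuu = 135, S_uud = 58.5, S_udd = 25.35, S_ddd = 10.98
Terminal payoffs (K − S): max(-103, 0) = 0, max(-26.5, 0) = 0, max(6.65, 0) = 6.65, max(21.02, 0) = 21.02
Node uu (S = 90): V_uu = 1/1.08·[0.5059·0.0000 + 0.4941·0.0000] = 0.0000
Node ud (S = 39): V_ud = 1/1.08·[0.5059·0.0000 + 0.4941·6.6500] = 3.0425
Node dd (S = 16.9): V_dd = 1/1.08·[0.5059·6.6500 + 0.4941·21.0150] = 12.7296
Node u (S = 60): V_u = 1/1.08·[0.5059·0.0000 + 0.4941·3.0425] = 1.3920
Node d (S = 26): V_d = 1/1.08·[0.5059·3.0425 + 0.4941·12.7296] = 7.2491
Node 0 (S = 40): V_0 = 1/1.08·[0.5059·1.3920 + 0.4941·7.2491] = 3.9686

$3.97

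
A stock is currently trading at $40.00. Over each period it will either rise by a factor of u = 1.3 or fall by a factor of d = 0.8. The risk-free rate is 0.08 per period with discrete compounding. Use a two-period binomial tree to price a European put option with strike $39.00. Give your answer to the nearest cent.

Risk-neutral probability p = (1 + 0.08 − 0.8)/(1.3 − 0.8) = 0.2800/0.5000 = 0.5600
Terminal stock prices: S_uu = 67.6, S_ud = 41.6, S_dd = 25.6
Terminal payoffs (K − S): max(-28.6, 0) = 0, max(-2.6, 0) = 0, max(13.4, 0) = 13.4
Node u (S = 52): V_u = 1/1.08·[0.5600·0.0000 + 0.4400·0.0000] = 0.0000
Node d (S = 32): V_d = 1/1.08·[0.5600·0.0000 + 0.4400·13.4000] = 5.4593
Node 0 (S = 40): V_0 = 1/1.08·[0.5600·0.0000 + 0.4400·5.4593] = 2.2241

$2.22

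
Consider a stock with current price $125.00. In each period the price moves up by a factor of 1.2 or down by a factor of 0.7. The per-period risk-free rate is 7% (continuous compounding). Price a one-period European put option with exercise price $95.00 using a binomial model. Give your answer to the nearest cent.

$1.78

Risk-neutral probability p = (e^0.07 − 0.7)/(1.2 − 0.7) = 0.3725/0.5000 = 0.7450
Terminal stock prices: S_u = 150, S_d = 87.5
Terminal payoffs (K − S): max(-55, 0) = 0, max(7.5, 0) = 7.5
Node 0 (S = 125): V_0 = e^(−0.07)·[0.7450·0.0000 + 0.2550·7.5000] = 1.7831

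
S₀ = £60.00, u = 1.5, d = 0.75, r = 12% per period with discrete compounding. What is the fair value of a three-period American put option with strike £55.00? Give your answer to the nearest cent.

£5.14

Risk-neutral probability p = (1 + 0.12 − 0.75)/(1.5 − 0.75) = 0.3700/0.7500 = 0.4933
Terminal stock prices: S_uuu = 202.5, S_uud = 101.2, S_udd = 50.62, S_ddd = 25.31
Terminal payoffs (K − S): max(-147.5, 0) = 0, max(-46.25, 0) = 0, max(4.375, 0) = 4.375, max(29.69, 0) = 29.69
Node uu (S = 135): continuation = 1/1.12·[0.4933·0.0000 + 0.5067·0.0000] = 0.0000; exercise value = 0.0000 ≤ continuation, so V_uu = 0.0000
Node ud (S = 67.5): continuation = 1/1.12·[0.4933·0.0000 + 0.5067·4.3750] = 1.9792; exercise value = 0.0000 ≤ continuation, so V_ud = 1.9792
Node dd (S = 33.75): continuation = 1/1.12·[0.4933·4.3750 + 0.5067·29.6875] = 15.3571; exercise value = 21.2500 > continuation, so V_dd = 21.2500 (exercise)
Node u (S = 90): continuation = 1/1.12·[0.4933·0.0000 + 0.5067·1.9792] = 0.8953; exercise value = 0.0000 ≤ continuation, so V_u = 0.8953
Node d (S = 45): continuation = 1/1.12·[0.4933·1.9792 + 0.5067·21.2500] = 10.4849; exercise value = 10.0000 ≤ continuation, so V_d = 10.4849
Node 0 (S = 60): continuation = 1/1.12·[0.4933·0.8953 + 0.5067·10.4849] = 5.1375; exercise value = 0.0000 ≤ continuation, so V_0 = 5.1375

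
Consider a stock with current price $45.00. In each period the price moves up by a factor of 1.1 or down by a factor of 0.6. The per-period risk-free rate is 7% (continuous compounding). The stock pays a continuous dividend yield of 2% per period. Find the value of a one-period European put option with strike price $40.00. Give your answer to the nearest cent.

Per-period risk-free factor R = e^0.07 = 1.0725; dividend-adjusted growth = e^(0.07−0.02) = 1.0513.
Risk-neutral probability p = (1.0513 − 0.6)/(1.1 − 0.6) = 0.4513/0.5000 = 0.9025
Terminal stock prices: S_u = 49.5, S_d = 27
Terminal payoffs (K − S): max(-9.5, 0) = 0, max(13, 0) = 13
Node 0 (S = 45): V_0 = e^(−0.07)·[0.9025·0.0000 + 0.0975·13.0000] = 1.1813

$1.18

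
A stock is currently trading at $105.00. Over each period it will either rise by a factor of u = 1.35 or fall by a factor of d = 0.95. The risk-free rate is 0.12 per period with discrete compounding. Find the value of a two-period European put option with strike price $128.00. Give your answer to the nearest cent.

$8.76

Risk-neutral probability p = (1 + 0.12 − 0.95)/(1.35 − 0.95) = 0.1700/0.4000 = 0.4250
Terminal stock prices: S_uu = 191.4, S_ud = 134.7, S_dd = 94.76
Terminal payoffs (K − S): max(-63.36, 0) = 0, max(-6.662, 0) = 0, max(33.24, 0) = 33.24
Node u (S = 141.8): V_u = 1/1.12·[0.4250·0.0000 + 0.5750·0.0000] = 0.0000
Node d (S = 99.75): V_d = 1/1.12·[0.4250·0.0000 + 0.5750·33.2375] = 17.0639
Node 0 (S = 105): V_0 = 1/1.12·[0.4250·0.0000 + 0.5750·17.0639] = 8.7605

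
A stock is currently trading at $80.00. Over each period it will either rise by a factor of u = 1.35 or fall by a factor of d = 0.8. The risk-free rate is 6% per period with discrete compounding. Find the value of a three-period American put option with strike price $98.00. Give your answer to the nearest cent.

$20.10

Risk-neutral probability p = (1 + 0.06 − 0.8)/(1.35 − 0.8) = 0.2600/0.5500 = 0.4727
Terminal stock prices: S_uuu = 196.8, S_uud = 116.6, S_udd = 69.12, S_ddd = 40.96
Terminal payoffs (K − S): max(-98.83, 0) = 0, max(-18.64, 0) = 0, max(28.88, 0) = 28.88, max(57.04, 0) = 57.04
Node uu (S = 145.8): continuation = 1/1.06·[0.4727·0.0000 + 0.5273·0.0000] = 0.0000; exercise value = 0.0000 ≤ continuation, so V_uu = 0.0000
Node ud (S = 86.4): continuation = 1/1.06·[0.4727·0.0000 + 0.5273·28.8800] = 14.3657; exercise value = 11.6000 ≤ continuation, so V_ud = 14.3657
Node dd (S = 51.2): continuation = 1/1.06·[0.4727·28.8800 + 0.5273·57.0400] = 41.2528; exercise value = 46.8000 > continuation, so V_dd = 46.8000 (exercise)
Node u (S = 108): continuation = 1/1.06·[0.4727·0.0000 + 0.5273·14.3657] = 7.1459; exercise value = 0.0000 ≤ continuation, so V_u = 7.1459
Node d (S = 64): continuation = 1/1.06·[0.4727·14.3657 + 0.5273·46.8000] = 29.6862; exercise value = 34.0000 > continuation, so V_d = 34.0000 (exercise)
Node 0 (S = 80): continuation = 1/1.06·[0.4727·7.1459 + 0.5273·34.0000] = 20.0994; exercise value = 18.0000 ≤ continuation, so V_0 = 20.0994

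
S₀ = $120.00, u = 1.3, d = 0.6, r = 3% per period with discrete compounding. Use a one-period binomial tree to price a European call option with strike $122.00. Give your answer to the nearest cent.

Risk-neutral probability p = (1 + 0.03 − 0.6)/(1.3 − 0.6) = 0.4300/0.7000 = 0.6143
Terminal stock prices: S_u = 156, S_d = 72
Terminal payoffs (S − K): max(34, 0) = 34, max(-50, 0) = 0
Node 0 (S = 120): V_0 = 1/1.03·[0.6143·34.0000 + 0.3857·0.0000] = 20.2774

$20.28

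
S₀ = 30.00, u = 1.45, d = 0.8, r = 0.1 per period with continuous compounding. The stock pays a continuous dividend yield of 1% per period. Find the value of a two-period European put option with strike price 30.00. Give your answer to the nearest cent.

2.65

Per-period risk-free factor R = e^0.1 = 1.1052; dividend-adjusted growth = e^(0.1−0.01) = 1.0942.
Risk-neutral probability p = (1.0942 − 0.8)/(1.45 − 0.8) = 0.2942/0.6500 = 0.4526
Terminal stock prices: S_uu = 63.08, S_ud = 34.8, S_dd = 19.2
Terminal payoffs (K − S): max(-33.08, 0) = 0, max(-4.8, 0) = 0, max(10.8, 0) = 10.8
Node u (S = 43.5): V_u = e^(−0.1)·[0.4526·0.0000 + 0.5474·0.0000] = 0.0000
Node d (S = 24): V_d = e^(−0.1)·[0.4526·0.0000 + 0.5474·10.8000] = 5.3496
Node 0 (S = 30): V_0 = e^(−0.1)·[0.4526·0.0000 + 0.5474·5.3496] = 2.6498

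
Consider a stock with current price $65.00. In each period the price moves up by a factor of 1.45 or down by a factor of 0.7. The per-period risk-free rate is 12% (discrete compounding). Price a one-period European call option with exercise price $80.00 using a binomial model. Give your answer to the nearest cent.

$7.13

Risk-neutral probability p = (1 + 0.12 − 0.7)/(1.45 − 0.7) = 0.4200/0.7500 = 0.5600
Terminal stock prices: S_u = 94.25, S_d = 45.5
Terminal payoffs (S − K): max(14.25, 0) = 14.25, max(-34.5, 0) = 0
Node 0 (S = 65): V_0 = 1/1.12·[0.5600·14.2500 + 0.4400·0.0000] = 7.1250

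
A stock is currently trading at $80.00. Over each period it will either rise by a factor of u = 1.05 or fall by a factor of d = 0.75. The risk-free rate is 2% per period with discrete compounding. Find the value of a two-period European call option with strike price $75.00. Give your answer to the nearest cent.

Risk-neutral probability p = (1 + 0.02 − 0.75)/(1.05 − 0.75) = 0.2700/0.3000 = 0.9000
Terminal stock prices: S_uu = 88.2, S_ud = 63, S_dd = 45
Terminal payoffs (S − K): max(13.2, 0) = 13.2, max(-12, 0) = 0, max(-30, 0) = 0
Node u (S = 84): V_u = 1/1.02·[0.9000·13.2000 + 0.1000·0.0000] = 11.6471
Node d (S = 60): V_d = 1/1.02·[0.9000·0.0000 + 0.1000·0.0000] = 0.0000
Node 0 (S = 80): V_0 = 1/1.02·[0.9000·11.6471 + 0.1000·0.0000] = 10.2768

$10.28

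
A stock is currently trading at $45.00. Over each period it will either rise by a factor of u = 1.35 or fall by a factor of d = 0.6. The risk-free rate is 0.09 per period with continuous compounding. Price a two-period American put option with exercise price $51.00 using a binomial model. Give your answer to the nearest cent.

Risk-neutral probability p = (e^0.09 − 0.6)/(1.35 − 0.6) = 0.4942/0.7500 = 0.6589
Terminal stock prices: S_uu = 82.01, S_ud = 36.45, S_dd = 16.2
Terminal payoffs (K − S): max(-31.01, 0) = 0, max(14.55, 0) = 14.55, max(34.8, 0) = 34.8
Node u (S = 60.75): continuation = e^(−0.09)·[0.6589·0.0000 + 0.3411·14.5500] = 4.5359; exercise value = 0.0000 ≤ continuation, so V_u = 4.5359
Node d (S = 27): continuation = e^(−0.09)·[0.6589·14.5500 + 0.3411·34.8000] = 19.6105; exercise value = 24.0000 > continuation, so V_d = 24.0000 (exercise)
Node 0 (S = 45): continuation = e^(−0.09)·[0.6589·4.5359 + 0.3411·24.0000] = 10.2133; exercise value = 6.0000 ≤ continuation, so V_0 = 10.2133

$10.21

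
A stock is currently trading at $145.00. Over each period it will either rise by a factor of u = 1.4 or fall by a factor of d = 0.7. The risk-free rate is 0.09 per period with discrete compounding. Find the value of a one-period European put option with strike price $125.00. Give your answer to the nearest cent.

$9.55

Risk-neutral probability p = (1 + 0.09 − 0.7)/(1.4 − 0.7) = 0.3900/0.7000 = 0.5571
Terminal stock prices: S_u = 203, S_d = 101.5
Terminal payoffs (K − S): max(-78, 0) = 0, max(23.5, 0) = 23.5
Node 0 (S = 145): V_0 = 1/1.09·[0.5571·0.0000 + 0.4429·23.5000] = 9.5478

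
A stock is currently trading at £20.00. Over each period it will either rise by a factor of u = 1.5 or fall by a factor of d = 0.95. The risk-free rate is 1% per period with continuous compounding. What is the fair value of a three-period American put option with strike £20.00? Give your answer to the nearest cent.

Risk-neutral probability p = (e^0.01 − 0.95)/(1.5 − 0.95) = 0.0601/0.5500 = 0.1092
Terminal stock prices: S_uuu = 67.5, S_uud = 42.75, S_udd = 27.07, S_ddd = 17.15
Terminal payoffs (K − S): max(-47.5, 0) = 0, max(-22.75, 0) = 0, max(-7.075, 0) = 0, max(2.853, 0) = 2.853
Node uu (S = 45): continuation = e^(−0.01)·[0.1092·0.0000 + 0.8908·0.0000] = 0.0000; exercise value = 0.0000 ≤ continuation, so V_uu = 0.0000
Node ud (S = 28.5): continuation = e^(−0.01)·[0.1092·0.0000 + 0.8908·0.0000] = 0.0000; exercise value = 0.0000 ≤ continuation, so V_ud = 0.0000
Node dd (S = 18.05): continuation = e^(−0.01)·[0.1092·0.0000 + 0.8908·2.8525] = 2.5158; exercise value = 1.9500 ≤ continuation, so V_dd = 2.5158
Node u (S = 30): continuation = e^(−0.01)·[0.1092·0.0000 + 0.8908·0.0000] = 0.0000; exercise value = 0.0000 ≤ continuation, so V_u = 0.0000
Node d (S = 19): continuation = e^(−0.01)·[0.1092·0.0000 + 0.8908·2.5158] = 2.2188; exercise value = 1.0000 ≤ continuation, so V_d = 2.2188
Node 0 (S = 20): continuation = e^(−0.01)·[0.1092·0.0000 + 0.8908·2.2188] = 1.9569; exercise value = 0.0000 ≤ continuation, so V_0 = 1.9569

£1.96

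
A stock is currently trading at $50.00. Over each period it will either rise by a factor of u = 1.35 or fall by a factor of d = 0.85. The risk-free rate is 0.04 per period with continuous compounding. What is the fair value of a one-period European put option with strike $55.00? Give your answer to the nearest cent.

$7.43

Risk-neutral probability p = (e^0.04 − 0.85)/(1.35 − 0.85) = 0.1908/0.5000 = 0.3816
Terminal stock prices: S_u = 67.5, S_d = 42.5
Terminal payoffs (K − S): max(-12.5, 0) = 0, max(12.5, 0) = 12.5
Node 0 (S = 50): V_0 = e^(−0.04)·[0.3816·0.0000 + 0.6184·12.5000] = 7.4266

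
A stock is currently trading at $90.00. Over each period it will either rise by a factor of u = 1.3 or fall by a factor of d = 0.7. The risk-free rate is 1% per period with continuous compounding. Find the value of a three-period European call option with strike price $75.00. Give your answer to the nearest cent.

Risk-neutral probability p = (e^0.01 − 0.7)/(1.3 − 0.7) = 0.3101/0.6000 = 0.5168
Terminal stock prices: S_uuu = 197.7, S_uud = 106.5, S_udd = 57.33, S_ddd = 30.87
Terminal payoffs (S − K): max(122.7, 0) = 122.7, max(31.47, 0) = 31.47, max(-17.67, 0) = 0, max(-44.13, 0) = 0
Node uu (S = 152.1): V_uu = e^(−0.01)·[0.5168·122.7300 + 0.4832·31.4700] = 77.8463
Node ud (S = 81.9): V_ud = e^(−0.01)·[0.5168·31.4700 + 0.4832·0.0000] = 16.1003
Node dd (S = 44.1): V_dd = e^(−0.01)·[0.5168·0.0000 + 0.4832·0.0000] = 0.0000
Node u (S = 117): V_u = e^(−0.01)·[0.5168·77.8463 + 0.4832·16.1003] = 47.5299
Node d (S = 63): V_d = e^(−0.01)·[0.5168·16.1003 + 0.4832·0.0000] = 8.2371
Node 0 (S = 90): V_0 = e^(−0.01)·[0.5168·47.5299 + 0.4832·8.2371] = 28.2576

$28.26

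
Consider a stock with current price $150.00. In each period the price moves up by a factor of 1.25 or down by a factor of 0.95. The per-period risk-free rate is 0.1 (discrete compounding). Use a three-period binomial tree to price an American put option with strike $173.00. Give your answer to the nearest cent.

$23.00

Risk-neutral probability p = (1 + 0.1 − 0.95)/(1.25 − 0.95) = 0.1500/0.3000 = 0.5000
Terminal stock prices: S_uuu = 293, S_uud = 222.7, S_udd = 169.2, S_ddd = 128.6
Terminal payoffs (K − S): max(-120, 0) = 0, max(-49.66, 0) = 0, max(3.781, 0) = 3.781, max(44.39, 0) = 44.39
Node uu (S = 234.4): continuation = 1/1.1·[0.5000·0.0000 + 0.5000·0.0000] = 0.0000; exercise value = 0.0000 ≤ continuation, so V_uu = 0.0000
Node ud (S = 178.1): continuation = 1/1.1·[0.5000·0.0000 + 0.5000·3.7812] = 1.7187; exercise value = 0.0000 ≤ continuation, so V_ud = 1.7187
Node dd (S = 135.4): continuation = 1/1.1·[0.5000·3.7812 + 0.5000·44.3938] = 21.8977; exercise value = 37.6250 > continuation, so V_dd = 37.6250 (exercise)
Node u (S = 187.5): continuation = 1/1.1·[0.5000·0.0000 + 0.5000·1.7187] = 0.7812; exercise value = 0.0000 ≤ continuation, so V_u = 0.7812
Node d (S = 142.5): continuation = 1/1.1·[0.5000·1.7187 + 0.5000·37.6250] = 17.8835; exercise value = 30.5000 > continuation, so V_d = 30.5000 (exercise)
Node 0 (S = 150): continuation = 1/1.1·[0.5000·0.7812 + 0.5000·30.5000] = 14.2187; exercise value = 23.0000 > continuation, so V_0 = 23.0000 (exercise)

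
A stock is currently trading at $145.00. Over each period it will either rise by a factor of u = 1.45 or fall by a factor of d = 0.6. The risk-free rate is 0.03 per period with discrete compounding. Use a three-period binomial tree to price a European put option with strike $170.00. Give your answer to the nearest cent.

$47.29

Risk-neutral probability p = (1 + 0.03 − 0.6)/(1.45 − 0.6) = 0.4300/0.8500 = 0.5059
Terminal stock prices: S_uuu = 442.1, S_uud = 182.9, S_udd = 75.69, S_ddd = 31.32
Terminal payoffs (K − S): max(-272.1, 0) = 0, max(-12.92, 0) = 0, max(94.31, 0) = 94.31, max(138.7, 0) = 138.7
Node uu (S = 304.9): V_uu = 1/1.03·[0.5059·0.0000 + 0.4941·0.0000] = 0.0000
Node ud (S = 126.1): V_ud = 1/1.03·[0.5059·0.0000 + 0.4941·94.3100] = 45.2429
Node dd (S = 52.2): V_dd = 1/1.03·[0.5059·94.3100 + 0.4941·138.6800] = 112.8485
Node u (S = 210.2): V_u = 1/1.03·[0.5059·0.0000 + 0.4941·45.2429] = 21.7042
Node d (S = 87): V_d = 1/1.03·[0.5059·45.2429 + 0.4941·112.8485] = 76.3573
Node 0 (S = 145): V_0 = 1/1.03·[0.5059·21.7042 + 0.4941·76.3573] = 47.2906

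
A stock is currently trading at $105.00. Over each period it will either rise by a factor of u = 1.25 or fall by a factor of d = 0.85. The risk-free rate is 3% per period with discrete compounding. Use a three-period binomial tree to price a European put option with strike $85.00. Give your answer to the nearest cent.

Risk-neutral probability p = (1 + 0.03 − 0.85)/(1.25 − 0.85) = 0.1800/0.4000 = 0.4500
Terminal stock prices: S_uuu = 205.1, S_uud = 139.5, S_udd = 94.83, S_ddd = 64.48
Terminal payoffs (K − S): max(-120.1, 0) = 0, max(-54.45, 0) = 0, max(-9.828, 0) = 0, max(20.52, 0) = 20.52
Node uu (S = 164.1): V_uu = 1/1.03·[0.4500·0.0000 + 0.5500·0.0000] = 0.0000
Node ud (S = 111.6): V_ud = 1/1.03·[0.4500·0.0000 + 0.5500·0.0000] = 0.0000
Node dd (S = 75.86): V_dd = 1/1.03·[0.4500·0.0000 + 0.5500·20.5169] = 10.9556
Node u (S = 131.2): V_u = 1/1.03·[0.4500·0.0000 + 0.5500·0.0000] = 0.0000
Node d (S = 89.25): V_d = 1/1.03·[0.4500·0.0000 + 0.5500·10.9556] = 5.8501
Node 0 (S = 105): V_0 = 1/1.03·[0.4500·0.0000 + 0.5500·5.8501] = 3.1238

$3.12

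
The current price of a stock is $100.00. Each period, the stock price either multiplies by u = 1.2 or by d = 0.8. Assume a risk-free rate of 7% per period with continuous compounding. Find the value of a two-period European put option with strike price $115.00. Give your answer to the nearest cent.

Risk-neutral probability p = (e^0.07 − 0.8)/(1.2 − 0.8) = 0.2725/0.4000 = 0.6813
Terminal stock prices: S_uu = 144, S_ud = 96, S_dd = 64
Terminal payoffs (K − S): max(-29, 0) = 0, max(19, 0) = 19, max(51, 0) = 51
Node u (S = 120): V_u = e^(−0.07)·[0.6813·0.0000 + 0.3187·19.0000] = 5.6464
Node d (S = 80): V_d = e^(−0.07)·[0.6813·19.0000 + 0.3187·51.0000] = 27.2253
Node 0 (S = 100): V_0 = e^(−0.07)·[0.6813·5.6464 + 0.3187·27.2253] = 11.6775

$11.68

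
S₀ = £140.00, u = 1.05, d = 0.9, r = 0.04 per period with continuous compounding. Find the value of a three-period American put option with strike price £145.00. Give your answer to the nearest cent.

Risk-neutral probability p = (e^0.04 − 0.9)/(1.05 − 0.9) = 0.1408/0.1500 = 0.9387
Terminal stock prices: S_uuu = 162.1, S_uud = 138.9, S_udd = 119.1, S_ddd = 102.1
Terminal payoffs (K − S): max(-17.07, 0) = 0, max(6.085, 0) = 6.085, max(25.93, 0) = 25.93, max(42.94, 0) = 42.94
Node uu (S = 154.3): continuation = e^(−0.04)·[0.9387·0.0000 + 0.0613·6.0850] = 0.3582; exercise value = 0.0000 ≤ continuation, so V_uu = 0.3582
Node ud (S = 132.3): continuation = e^(−0.04)·[0.9387·6.0850 + 0.0613·25.9300] = 7.0145; exercise value = 12.7000 > continuation, so V_ud = 12.7000 (exercise)
Node dd (S = 113.4): continuation = e^(−0.04)·[0.9387·25.9300 + 0.0613·42.9400] = 25.9145; exercise value = 31.6000 > continuation, so V_dd = 31.6000 (exercise)
Node u (S = 147): continuation = e^(−0.04)·[0.9387·0.3582 + 0.0613·12.7000] = 1.0705; exercise value = 0.0000 ≤ continuation, so V_u = 1.0705
Node d (S = 126): continuation = e^(−0.04)·[0.9387·12.7000 + 0.0613·31.6000] = 13.3145; exercise value = 19.0000 > continuation, so V_d = 19.0000 (exercise)
Node 0 (S = 140): continuation = e^(−0.04)·[0.9387·1.0705 + 0.0613·19.0000] = 2.0839; exercise value = 5.0000 > continuation, so V_0 = 5.0000 (exercise)

£5.00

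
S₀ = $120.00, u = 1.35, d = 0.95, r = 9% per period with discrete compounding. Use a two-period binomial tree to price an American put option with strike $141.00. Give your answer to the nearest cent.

Risk-neutral probability p = (1 + 0.09 − 0.95)/(1.35 − 0.95) = 0.1400/0.4000 = 0.3500
Terminal stock prices: S_uu = 218.7, S_ud = 153.9, S_dd = 108.3
Terminal payoffs (K − S): max(-77.7, 0) = 0, max(-12.9, 0) = 0, max(32.7, 0) = 32.7
Node u (S = 162): continuation = 1/1.09·[0.3500·0.0000 + 0.6500·0.0000] = 0.0000; exercise value = 0.0000 ≤ continuation, so V_u = 0.0000
Node d (S = 114): continuation = 1/1.09·[0.3500·0.0000 + 0.6500·32.7000] = 19.5000; exercise value = 27.0000 > continuation, so V_d = 27.0000 (exercise)
Node 0 (S = 120): continuation = 1/1.09·[0.3500·0.0000 + 0.6500·27.0000] = 16.1009; exercise value = 21.0000 > continuation, so V_0 = 21.0000 (exercise)

$21.00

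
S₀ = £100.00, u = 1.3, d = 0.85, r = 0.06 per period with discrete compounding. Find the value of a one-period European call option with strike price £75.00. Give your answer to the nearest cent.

Risk-neutral probability p = (1 + 0.06 − 0.85)/(1.3 − 0.85) = 0.2100/0.4500 = 0.4667
Terminal stock prices: S_u = 130, S_d = 85
Terminal payoffs (S − K): max(55, 0) = 55, max(10, 0) = 10
Node 0 (S = 100): V_0 = 1/1.06·[0.4667·55.0000 + 0.5333·10.0000] = 29.2453

£29.25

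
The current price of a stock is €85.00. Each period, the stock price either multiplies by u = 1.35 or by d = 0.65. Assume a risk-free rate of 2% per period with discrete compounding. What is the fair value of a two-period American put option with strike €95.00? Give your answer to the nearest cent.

€23.26

Risk-neutral probability p = (1 + 0.02 − 0.65)/(1.35 − 0.65) = 0.3700/0.7000 = 0.5286
Terminal stock prices: S_uu = 154.9, S_ud = 74.59, S_dd = 35.91
Terminal payoffs (K − S): max(-59.91, 0) = 0, max(20.41, 0) = 20.41, max(59.09, 0) = 59.09
Node u (S = 114.8): continuation = 1/1.02·[0.5286·0.0000 + 0.4714·20.4125] = 9.4343; exercise value = 0.0000 ≤ continuation, so V_u = 9.4343
Node d (S = 55.25): continuation = 1/1.02·[0.5286·20.4125 + 0.4714·59.0875] = 37.8873; exercise value = 39.7500 > continuation, so V_d = 39.7500 (exercise)
Node 0 (S = 85): continuation = 1/1.02·[0.5286·9.4343 + 0.4714·39.7500] = 23.2608; exercise value = 10.0000 ≤ continuation, so V_0 = 23.2608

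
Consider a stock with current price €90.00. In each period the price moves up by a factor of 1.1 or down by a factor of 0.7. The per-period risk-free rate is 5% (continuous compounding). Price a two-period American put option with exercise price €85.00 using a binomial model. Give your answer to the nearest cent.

€4.07

Risk-neutral probability p = (e^0.05 − 0.7)/(1.1 − 0.7) = 0.3513/0.4000 = 0.8782
Terminal stock prices: S_uu = 108.9, S_ud = 69.3, S_dd = 44.1
Terminal payoffs (K − S): max(-23.9, 0) = 0, max(15.7, 0) = 15.7, max(40.9, 0) = 40.9
Node u (S = 99): continuation = e^(−0.05)·[0.8782·0.0000 + 0.1218·15.7000] = 1.8193; exercise value = 0.0000 ≤ continuation, so V_u = 1.8193
Node d (S = 63): continuation = e^(−0.05)·[0.8782·15.7000 + 0.1218·40.9000] = 17.8545; exercise value = 22.0000 > continuation, so V_d = 22.0000 (exercise)
Node 0 (S = 90): continuation = e^(−0.05)·[0.8782·1.8193 + 0.1218·22.0000] = 4.0692; exercise value = 0.0000 ≤ continuation, so V_0 = 4.0692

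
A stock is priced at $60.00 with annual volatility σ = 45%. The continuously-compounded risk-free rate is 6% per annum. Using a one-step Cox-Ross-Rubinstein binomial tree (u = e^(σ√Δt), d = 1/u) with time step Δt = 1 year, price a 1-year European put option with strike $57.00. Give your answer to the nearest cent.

$9.61

CRR parameters: u = e^(σ√Δt) = e^(0.45·√1) = 1.5683, d = 1/u = 0.6376
Per-period rate: rΔt = 0.06·1 = 0.06, so R = e^0.06 = 1.0618
Risk-neutral probability p = (e^0.06 − 0.6376)/(1.5683 − 0.6376) = 0.4242/0.9307 = 0.4558
Terminal stock prices: S_u = 94.1, S_d = 38.26
Terminal payoffs (K − S): max(-37.1, 0) = 0, max(18.74, 0) = 18.74
Node 0 (S = 60): V_0 = e^(−0.06)·[0.4558·0.0000 + 0.5442·18.7423] = 9.6055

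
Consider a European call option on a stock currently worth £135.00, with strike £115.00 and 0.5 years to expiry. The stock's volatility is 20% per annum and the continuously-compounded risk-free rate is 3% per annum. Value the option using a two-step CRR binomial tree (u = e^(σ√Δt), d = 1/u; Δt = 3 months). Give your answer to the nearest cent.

CRR parameters: u = e^(σ√Δt) = e^(0.2·√0.25) = 1.1052, d = 1/u = 0.9048
Per-period rate: rΔt = 0.03·0.25 = 0.0075, so R = e^0.0075 = 1.0075
Risk-neutral probability p = (e^0.0075 − 0.9048)/(1.1052 − 0.9048) = 0.1027/0.2003 = 0.5126
Terminal stock prices: S_uu = 164.9, S_ud = 135, S_dd = 110.5
Terminal payoffs (S − K): max(49.89, 0) = 49.89, max(20, 0) = 20, max(-4.471, 0) = 0
Node u (S = 149.2): V_u = e^(−0.0075)·[0.5126·49.8894 + 0.4874·20.0000] = 35.0573
Node d (S = 122.2): V_d = e^(−0.0075)·[0.5126·20.0000 + 0.4874·0.0000] = 10.1754
Node 0 (S = 135): V_0 = e^(−0.0075)·[0.5126·35.0573 + 0.4874·10.1754] = 22.7585

£22.76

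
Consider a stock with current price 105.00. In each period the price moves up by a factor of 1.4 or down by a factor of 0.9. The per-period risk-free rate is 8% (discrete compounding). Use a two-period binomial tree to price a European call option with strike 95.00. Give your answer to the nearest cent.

Risk-neutral probability p = (1 + 0.08 − 0.9)/(1.4 − 0.9) = 0.1800/0.5000 = 0.3600
Terminal stock prices: S_uu = 205.8, S_ud = 132.3, S_dd = 85.05
Terminal payoffs (S − K): max(110.8, 0) = 110.8, max(37.3, 0) = 37.3, max(-9.95, 0) = 0
Node u (S = 147): V_u = 1/1.08·[0.3600·110.8000 + 0.6400·37.3000] = 59.0370
Node d (S = 94.5): V_d = 1/1.08·[0.3600·37.3000 + 0.6400·0.0000] = 12.4333
Node 0 (S = 105): V_0 = 1/1.08·[0.3600·59.0370 + 0.6400·12.4333] = 27.0469

27.05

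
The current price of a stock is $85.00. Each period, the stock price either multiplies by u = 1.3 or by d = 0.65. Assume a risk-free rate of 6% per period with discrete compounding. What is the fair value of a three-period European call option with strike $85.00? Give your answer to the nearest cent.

Risk-neutral probability p = (1 + 0.06 − 0.65)/(1.3 − 0.65) = 0.4100/0.6500 = 0.6308
Terminal stock prices: S_uuu = 186.7, S_uud = 93.37, S_udd = 46.69, S_ddd = 23.34
Terminal payoffs (S − K): max(101.7, 0) = 101.7, max(8.373, 0) = 8.373, max(-38.31, 0) = 0, max(-61.66, 0) = 0
Node uu (S = 143.7): V_uu = 1/1.06·[0.6308·101.7450 + 0.3692·8.3725] = 63.4613
Node ud (S = 71.83): V_ud = 1/1.06·[0.6308·8.3725 + 0.3692·0.0000] = 4.9822
Node dd (S = 35.91): V_dd = 1/1.06·[0.6308·0.0000 + 0.3692·0.0000] = 0.0000
Node u (S = 110.5): V_u = 1/1.06·[0.6308·63.4613 + 0.3692·4.9822] = 39.4991
Node d (S = 55.25): V_d = 1/1.06·[0.6308·4.9822 + 0.3692·0.0000] = 2.9647
Node 0 (S = 85): V_0 = 1/1.06·[0.6308·39.4991 + 0.3692·2.9647] = 24.5372

$24.54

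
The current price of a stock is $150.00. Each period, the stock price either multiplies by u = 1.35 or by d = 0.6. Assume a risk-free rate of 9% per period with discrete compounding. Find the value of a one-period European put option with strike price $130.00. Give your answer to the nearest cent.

Risk-neutral probability p = (1 + 0.09 − 0.6)/(1.35 − 0.6) = 0.4900/0.7500 = 0.6533
Terminal stock prices: S_u = 202.5, S_d = 90
Terminal payoffs (K − S): max(-72.5, 0) = 0, max(40, 0) = 40
Node 0 (S = 150): V_0 = 1/1.09·[0.6533·0.0000 + 0.3467·40.0000] = 12.7217

$12.72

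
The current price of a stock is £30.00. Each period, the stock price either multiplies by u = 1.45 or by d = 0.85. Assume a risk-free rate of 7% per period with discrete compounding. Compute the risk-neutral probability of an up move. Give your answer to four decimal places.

Risk-neutral probability p = (1 + 0.07 − 0.85)/(1.45 − 0.85) = 0.2200/0.6000 = 0.3667

p = 0.3667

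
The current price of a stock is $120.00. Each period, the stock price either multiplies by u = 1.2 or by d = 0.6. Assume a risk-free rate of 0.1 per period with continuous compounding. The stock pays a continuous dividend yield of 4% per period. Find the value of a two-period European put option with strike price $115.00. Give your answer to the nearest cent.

$11.42

Per-period risk-free factor R = e^0.1 = 1.1052; dividend-adjusted growth = e^(0.1−0.04) = 1.0618.
Risk-neutral probability p = (1.0618 − 0.6)/(1.2 − 0.6) = 0.4618/0.6000 = 0.7697
Terminal stock prices: S_uu = 172.8, S_ud = 86.4, S_dd = 43.2
Terminal payoffs (K − S): max(-57.8, 0) = 0, max(28.6, 0) = 28.6, max(71.8, 0) = 71.8
Node u (S = 144): V_u = e^(−0.1)·[0.7697·0.0000 + 0.2303·28.6000] = 5.9591
Node d (S = 72): V_d = e^(−0.1)·[0.7697·28.6000 + 0.2303·71.8000] = 34.8795
Node 0 (S = 120): V_0 = e^(−0.1)·[0.7697·5.9591 + 0.2303·34.8795] = 11.4178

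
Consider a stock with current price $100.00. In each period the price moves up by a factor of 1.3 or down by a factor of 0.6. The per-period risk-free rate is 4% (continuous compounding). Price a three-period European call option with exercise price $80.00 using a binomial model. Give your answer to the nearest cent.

Risk-neutral probability p = (e^0.04 − 0.6)/(1.3 − 0.6) = 0.4408/0.7000 = 0.6297
Terminal stock prices: S_uuu = 219.7, S_uud = 101.4, S_udd = 46.8, S_ddd = 21.6
Terminal payoffs (S − K): max(139.7, 0) = 139.7, max(21.4, 0) = 21.4, max(-33.2, 0) = 0, max(-58.4, 0) = 0
Node uu (S = 169): V_uu = e^(−0.04)·[0.6297·139.7000 + 0.3703·21.4000] = 92.1368
Node ud (S = 78): V_ud = e^(−0.04)·[0.6297·21.4000 + 0.3703·0.0000] = 12.9478
Node dd (S = 36): V_dd = e^(−0.04)·[0.6297·0.0000 + 0.3703·0.0000] = 0.0000
Node u (S = 130): V_u = e^(−0.04)·[0.6297·92.1368 + 0.3703·12.9478] = 60.3525
Node d (S = 60): V_d = e^(−0.04)·[0.6297·12.9478 + 0.3703·0.0000] = 7.8339
Node 0 (S = 100): V_0 = e^(−0.04)·[0.6297·60.3525 + 0.3703·7.8339] = 39.3024

$39.30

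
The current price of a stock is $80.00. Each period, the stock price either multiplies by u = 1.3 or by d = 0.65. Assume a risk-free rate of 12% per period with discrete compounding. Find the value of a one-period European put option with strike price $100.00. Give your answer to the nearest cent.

$11.87

Risk-neutral probability p = (1 + 0.12 − 0.65)/(1.3 − 0.65) = 0.4700/0.6500 = 0.7231
Terminal stock prices: S_u = 104, S_d = 52
Terminal payoffs (K − S): max(-4, 0) = 0, max(48, 0) = 48
Node 0 (S = 80): V_0 = 1/1.12·[0.7231·0.0000 + 0.2769·48.0000] = 11.8681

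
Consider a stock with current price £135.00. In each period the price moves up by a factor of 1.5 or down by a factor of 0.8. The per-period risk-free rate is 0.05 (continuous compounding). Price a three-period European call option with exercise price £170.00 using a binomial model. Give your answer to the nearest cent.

Risk-neutral probability p = (e^0.05 − 0.8)/(1.5 − 0.8) = 0.2513/0.7000 = 0.3590
Terminal stock prices: S_uuu = 455.6, S_uud = 243, S_udd = 129.6, S_ddd = 69.12
Terminal payoffs (S − K): max(285.6, 0) = 285.6, max(73, 0) = 73, max(-40.4, 0) = 0, max(-100.9, 0) = 0
Node uu (S = 303.8): V_uu = e^(−0.05)·[0.3590·285.6250 + 0.6410·73.0000] = 142.0410
Node ud (S = 162): V_ud = e^(−0.05)·[0.3590·73.0000 + 0.6410·0.0000] = 24.9260
Node dd (S = 86.4): V_dd = e^(−0.05)·[0.3590·0.0000 + 0.6410·0.0000] = 0.0000
Node u (S = 202.5): V_u = e^(−0.05)·[0.3590·142.0410 + 0.6410·24.9260] = 63.6995
Node d (S = 108): V_d = e^(−0.05)·[0.3590·24.9260 + 0.6410·0.0000] = 8.5110
Node 0 (S = 135): V_0 = e^(−0.05)·[0.3590·63.6995 + 0.6410·8.5110] = 26.9402

£26.94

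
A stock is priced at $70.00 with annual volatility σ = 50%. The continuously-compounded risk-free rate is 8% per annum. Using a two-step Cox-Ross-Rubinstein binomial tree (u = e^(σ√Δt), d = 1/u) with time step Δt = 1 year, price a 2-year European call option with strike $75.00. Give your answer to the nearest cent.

$20.56

CRR parameters: u = e^(σ√Δt) = e^(0.5·√1) = 1.6487, d = 1/u = 0.6065
Per-period rate: rΔt = 0.08·1 = 0.08, so R = e^0.08 = 1.0833
Risk-neutral probability p = (e^0.08 − 0.6065)/(1.6487 − 0.6065) = 0.4768/1.0422 = 0.4575
Terminal stock prices: S_uu = 190.3, S_ud = 70, S_dd = 25.75
Terminal payoffs (S − K): max(115.3, 0) = 115.3, max(-5, 0) = 0, max(-49.25, 0) = 0
Node u (S = 115.4): V_u = e^(−0.08)·[0.4575·115.2797 + 0.5425·0.0000] = 48.6809
Node d (S = 42.46): V_d = e^(−0.08)·[0.4575·0.0000 + 0.5425·0.0000] = 0.0000
Node 0 (S = 70): V_0 = e^(−0.08)·[0.4575·48.6809 + 0.5425·0.0000] = 20.5572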